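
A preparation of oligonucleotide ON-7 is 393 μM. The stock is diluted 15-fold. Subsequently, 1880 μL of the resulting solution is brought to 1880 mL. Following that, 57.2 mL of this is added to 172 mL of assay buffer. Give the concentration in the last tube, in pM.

6540 pM

Overall dilution factor = 15 × 1000 × 4.007 = 6.01 × 10⁴.
393 μM / 6.01 × 10⁴ = 6.54 × 10⁻³ μM = 6540 pM.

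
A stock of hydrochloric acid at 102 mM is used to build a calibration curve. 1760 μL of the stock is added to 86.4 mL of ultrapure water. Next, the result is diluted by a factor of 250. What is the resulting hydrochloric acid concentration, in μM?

Overall dilution factor = 50.09 × 250 = 1.25 × 10⁴.
102 mM / 1.25 × 10⁴ = 8.15 × 10⁻³ mM = 8.15 μM.

8.15 μM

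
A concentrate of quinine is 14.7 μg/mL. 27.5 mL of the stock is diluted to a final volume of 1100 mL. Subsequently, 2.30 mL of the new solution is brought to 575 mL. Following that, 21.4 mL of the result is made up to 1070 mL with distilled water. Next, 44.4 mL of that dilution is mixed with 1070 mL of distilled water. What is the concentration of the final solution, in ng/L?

Overall dilution factor = 40 × 250 × 50 × 25.10 = 1.25 × 10⁷.
14.7 μg/mL / 1.25 × 10⁷ = 1.17 × 10⁻⁶ μg/mL = 1.17 ng/L.

1.17 ng/L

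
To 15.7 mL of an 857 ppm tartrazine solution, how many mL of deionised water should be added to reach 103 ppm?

115 mL

V₂ = C₁V₁/C₂ = 857 × 15.7 / 103 = 131 mL.
Diluent to add = V₂ − V₁ = 131 − 15.7 = 115 mL.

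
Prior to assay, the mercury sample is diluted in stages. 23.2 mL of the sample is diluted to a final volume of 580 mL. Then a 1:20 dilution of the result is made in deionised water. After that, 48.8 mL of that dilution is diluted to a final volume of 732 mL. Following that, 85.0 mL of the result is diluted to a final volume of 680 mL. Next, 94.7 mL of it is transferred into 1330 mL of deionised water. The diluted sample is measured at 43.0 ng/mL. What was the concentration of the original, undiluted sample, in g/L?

Overall dilution factor = 25 × 20 × 15 × 8 × 15.04 = 9.03 × 10⁵.
Original = 43.0 ng/mL × 9.03 × 10⁵ = 3.88 × 10⁷ ng/mL = 38.8 g/L.

38.8 g/L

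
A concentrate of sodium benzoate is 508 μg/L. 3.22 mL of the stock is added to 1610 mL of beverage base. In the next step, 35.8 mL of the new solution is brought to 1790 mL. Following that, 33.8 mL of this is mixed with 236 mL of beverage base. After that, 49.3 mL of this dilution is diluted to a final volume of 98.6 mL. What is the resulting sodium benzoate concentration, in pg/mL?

1.27 pg/mL

Overall dilution factor = 501 × 50 × 7.982 × 2 = 4.00 × 10⁵.
508 μg/L / 4.00 × 10⁵ = 1.27 × 10⁻³ μg/L = 1.27 pg/mL.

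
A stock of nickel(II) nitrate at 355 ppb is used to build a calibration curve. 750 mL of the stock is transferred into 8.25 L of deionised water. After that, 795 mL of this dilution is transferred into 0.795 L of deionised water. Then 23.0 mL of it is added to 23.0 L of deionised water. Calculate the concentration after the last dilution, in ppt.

14.8 ppt

Overall dilution factor = 12 × 2 × 1001 = 2.40 × 10⁴.
355 ppb / 2.40 × 10⁴ = 0.0148 ppb = 14.8 ppt.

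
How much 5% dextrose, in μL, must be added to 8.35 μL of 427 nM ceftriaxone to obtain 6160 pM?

570 μL

6160 pM = 6.16 nM.
V₂ = C₁V₁/C₂ = 427 × 8.35 / 6.16 = 579 μL.
Diluent to add = V₂ − V₁ = 579 − 8.35 = 570 μL.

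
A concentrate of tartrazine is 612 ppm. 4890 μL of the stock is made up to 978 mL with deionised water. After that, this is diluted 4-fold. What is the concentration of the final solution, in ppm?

Overall dilution factor = 200 × 4 = 800.
612 ppm / 800 = 0.765 ppm.

0.765 ppm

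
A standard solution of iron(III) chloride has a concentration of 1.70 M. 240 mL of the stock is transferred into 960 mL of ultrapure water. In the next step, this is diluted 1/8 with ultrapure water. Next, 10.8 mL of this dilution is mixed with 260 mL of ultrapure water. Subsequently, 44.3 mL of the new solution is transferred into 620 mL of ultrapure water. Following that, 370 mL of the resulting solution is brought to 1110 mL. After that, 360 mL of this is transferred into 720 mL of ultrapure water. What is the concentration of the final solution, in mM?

0.0126 mM

Overall dilution factor = 5 × 8 × 25.07 × 15.00 × 3 × 3 = 1.35 × 10⁵.
1.70 M / 1.35 × 10⁵ = 1.26 × 10⁻⁵ M = 0.0126 mM.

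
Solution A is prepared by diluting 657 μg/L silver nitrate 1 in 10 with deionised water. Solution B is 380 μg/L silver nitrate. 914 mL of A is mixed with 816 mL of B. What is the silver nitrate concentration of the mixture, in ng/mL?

214 ng/mL

C_A = 657 μg/L / 10 = 65.7 μg/L.
C_mix = (C_A·V_A + C_B·V_B)/(V_A + V_B) = (65.7×914 + 380×816) / 1730 = 214 μg/L = 214 ng/mL.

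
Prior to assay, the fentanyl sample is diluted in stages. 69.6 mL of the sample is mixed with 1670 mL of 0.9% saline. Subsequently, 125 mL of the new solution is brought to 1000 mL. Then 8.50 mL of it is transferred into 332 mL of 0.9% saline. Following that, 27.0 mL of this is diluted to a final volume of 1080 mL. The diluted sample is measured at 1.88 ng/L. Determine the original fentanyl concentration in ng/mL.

602 ng/mL

Overall dilution factor = 24.99 × 8 × 40.06 × 40 = 3.20 × 10⁵.
Original = 1.88 ng/L × 3.20 × 10⁵ = 6.02 × 10⁵ ng/L = 602 ng/mL.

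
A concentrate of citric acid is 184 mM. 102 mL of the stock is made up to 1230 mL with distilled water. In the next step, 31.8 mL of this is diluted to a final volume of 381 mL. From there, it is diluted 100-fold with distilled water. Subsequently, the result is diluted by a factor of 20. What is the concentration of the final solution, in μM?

0.637 μM

Overall dilution factor = 12.06 × 11.98 × 100 × 20 = 2.89 × 10⁵.
184 mM / 2.89 × 10⁵ = 6.37 × 10⁻⁴ mM = 0.637 μM.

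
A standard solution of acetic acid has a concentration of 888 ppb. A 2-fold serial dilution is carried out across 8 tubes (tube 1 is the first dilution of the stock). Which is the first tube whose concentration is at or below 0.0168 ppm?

Tube n has concentration 888 ppb / 2ⁿ.
Need 2ⁿ ≥ 888 ppb / 0.0168 ppm = 52.9, so n ≥ 5.72.
First such tube: n = 6.

tube 6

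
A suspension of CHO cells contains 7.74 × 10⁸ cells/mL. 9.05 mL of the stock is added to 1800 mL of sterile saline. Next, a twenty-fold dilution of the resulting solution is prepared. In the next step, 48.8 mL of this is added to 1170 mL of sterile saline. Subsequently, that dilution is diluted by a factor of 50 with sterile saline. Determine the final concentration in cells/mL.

Overall dilution factor = 199.9 × 20 × 24.98 × 50 = 4.99 × 10⁶.
7.74 × 10⁸ cells/mL / 4.99 × 10⁶ = 155 cells/mL.

155 cells/mL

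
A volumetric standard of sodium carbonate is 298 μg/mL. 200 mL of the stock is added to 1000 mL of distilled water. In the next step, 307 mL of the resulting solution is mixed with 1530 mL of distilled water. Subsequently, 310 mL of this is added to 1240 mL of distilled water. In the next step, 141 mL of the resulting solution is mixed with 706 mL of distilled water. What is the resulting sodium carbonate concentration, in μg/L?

276 μg/L

Overall dilution factor = 6 × 5.984 × 5 × 6.007 = 1078.
298 μg/mL / 1078 = 0.276 μg/mL = 276 μg/L.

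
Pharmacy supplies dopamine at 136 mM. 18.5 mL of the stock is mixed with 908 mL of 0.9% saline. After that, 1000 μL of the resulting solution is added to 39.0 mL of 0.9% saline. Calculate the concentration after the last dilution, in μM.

Overall dilution factor = 50.08 × 40 = 2003.
136 mM / 2003 = 0.0679 mM = 67.9 μM.

67.9 μM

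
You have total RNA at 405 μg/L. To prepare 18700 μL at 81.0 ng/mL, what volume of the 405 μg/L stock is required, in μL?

3740 μL

81.0 ng/mL = 81.0 μg/L.
V₁ = C₂V₂/C₁ = 81.0 × 18700 / 405 = 3740 μL.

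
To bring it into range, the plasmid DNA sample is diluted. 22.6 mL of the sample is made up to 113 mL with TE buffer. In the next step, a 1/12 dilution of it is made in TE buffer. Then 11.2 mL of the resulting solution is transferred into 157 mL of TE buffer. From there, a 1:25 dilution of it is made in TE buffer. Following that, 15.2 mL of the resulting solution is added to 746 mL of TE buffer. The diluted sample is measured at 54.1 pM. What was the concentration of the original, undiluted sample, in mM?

0.0610 mM

Overall dilution factor = 5 × 12 × 15.02 × 25 × 50.08 = 1.13 × 10⁶.
Original = 54.1 pM × 1.13 × 10⁶ = 6.10 × 10⁷ pM = 0.0610 mM.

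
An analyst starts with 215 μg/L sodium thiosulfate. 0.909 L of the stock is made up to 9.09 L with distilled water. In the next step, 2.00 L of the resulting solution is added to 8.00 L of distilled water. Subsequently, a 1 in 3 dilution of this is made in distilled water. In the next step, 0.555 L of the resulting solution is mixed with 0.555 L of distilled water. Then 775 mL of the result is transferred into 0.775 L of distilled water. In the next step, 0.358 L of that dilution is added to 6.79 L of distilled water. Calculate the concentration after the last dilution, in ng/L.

Overall dilution factor = 10 × 5 × 3 × 2 × 2 × 19.97 = 1.20 × 10⁴.
215 μg/L / 1.20 × 10⁴ = 0.0179 μg/L = 17.9 ng/L.

17.9 ng/L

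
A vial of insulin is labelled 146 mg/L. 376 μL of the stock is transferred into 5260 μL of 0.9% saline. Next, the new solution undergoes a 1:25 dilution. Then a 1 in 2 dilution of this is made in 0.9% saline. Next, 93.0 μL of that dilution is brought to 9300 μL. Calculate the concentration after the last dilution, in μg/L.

1.95 μg/L

Overall dilution factor = 14.99 × 25 × 2 × 100 = 7.49 × 10⁴.
146 mg/L / 7.49 × 10⁴ = 1.95 × 10⁻³ mg/L = 1.95 μg/L.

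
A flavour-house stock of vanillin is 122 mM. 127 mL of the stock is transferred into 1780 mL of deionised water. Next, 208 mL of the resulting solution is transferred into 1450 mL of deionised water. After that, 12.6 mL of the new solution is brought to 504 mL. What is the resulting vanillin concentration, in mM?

0.0255 mM

Overall dilution factor = 15.02 × 7.971 × 40 = 4788.
122 mM / 4788 = 0.0255 mM.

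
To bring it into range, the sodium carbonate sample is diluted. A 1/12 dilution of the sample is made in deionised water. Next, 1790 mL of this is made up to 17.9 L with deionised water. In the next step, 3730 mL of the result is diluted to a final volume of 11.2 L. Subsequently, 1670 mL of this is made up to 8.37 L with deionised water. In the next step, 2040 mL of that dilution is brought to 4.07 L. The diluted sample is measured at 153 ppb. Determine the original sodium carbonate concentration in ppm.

Overall dilution factor = 12 × 10 × 3.003 × 5.012 × 1.995 = 3603.
Original = 153 ppb × 3603 = 5.51 × 10⁵ ppb = 551 ppm.

551 ppm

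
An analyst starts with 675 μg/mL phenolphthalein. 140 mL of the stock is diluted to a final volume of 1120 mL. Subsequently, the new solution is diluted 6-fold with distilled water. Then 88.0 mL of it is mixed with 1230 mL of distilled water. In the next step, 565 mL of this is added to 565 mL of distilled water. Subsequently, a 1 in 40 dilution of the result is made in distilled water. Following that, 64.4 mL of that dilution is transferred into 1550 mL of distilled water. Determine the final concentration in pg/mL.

468 pg/mL

Overall dilution factor = 8 × 6 × 14.98 × 2 × 40 × 25.07 = 1.44 × 10⁶.
675 μg/mL / 1.44 × 10⁶ = 4.68 × 10⁻⁴ μg/mL = 468 pg/mL.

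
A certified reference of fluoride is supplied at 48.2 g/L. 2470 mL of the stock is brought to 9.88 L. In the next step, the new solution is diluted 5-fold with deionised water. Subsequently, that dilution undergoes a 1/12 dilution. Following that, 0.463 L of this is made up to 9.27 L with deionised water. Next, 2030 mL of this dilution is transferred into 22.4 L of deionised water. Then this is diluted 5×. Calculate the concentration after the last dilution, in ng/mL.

Overall dilution factor = 4 × 5 × 12 × 20.02 × 12.03 × 5 = 2.89 × 10⁵.
48.2 g/L / 2.89 × 10⁵ = 1.67 × 10⁻⁴ g/L = 167 ng/mL.

167 ng/mL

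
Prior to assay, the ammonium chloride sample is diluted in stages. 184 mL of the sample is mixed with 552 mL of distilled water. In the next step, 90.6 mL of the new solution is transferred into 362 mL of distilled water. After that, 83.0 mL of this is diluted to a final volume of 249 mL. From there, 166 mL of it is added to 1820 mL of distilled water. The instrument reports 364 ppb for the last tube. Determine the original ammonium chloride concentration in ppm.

Overall dilution factor = 4 × 4.996 × 3 × 11.96 = 717.
Original = 364 ppb × 717 = 2.61 × 10⁵ ppb = 261 ppm.

261 ppm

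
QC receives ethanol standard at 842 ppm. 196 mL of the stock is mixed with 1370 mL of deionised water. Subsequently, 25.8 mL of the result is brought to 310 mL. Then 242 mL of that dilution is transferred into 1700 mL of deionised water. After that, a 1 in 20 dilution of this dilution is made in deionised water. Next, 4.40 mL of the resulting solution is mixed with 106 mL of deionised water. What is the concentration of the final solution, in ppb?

2.18 ppb

Overall dilution factor = 7.990 × 12.02 × 8.025 × 20 × 25.09 = 3.87 × 10⁵.
842 ppm / 3.87 × 10⁵ = 2.18 × 10⁻³ ppm = 2.18 ppb.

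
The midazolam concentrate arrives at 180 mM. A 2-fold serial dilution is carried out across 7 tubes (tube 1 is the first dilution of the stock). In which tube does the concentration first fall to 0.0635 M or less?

Tube n has concentration 180 mM / 2ⁿ.
Need 2ⁿ ≥ 180 mM / 0.0635 M = 2.83, so n ≥ 1.50.
First such tube: n = 2.

tube 2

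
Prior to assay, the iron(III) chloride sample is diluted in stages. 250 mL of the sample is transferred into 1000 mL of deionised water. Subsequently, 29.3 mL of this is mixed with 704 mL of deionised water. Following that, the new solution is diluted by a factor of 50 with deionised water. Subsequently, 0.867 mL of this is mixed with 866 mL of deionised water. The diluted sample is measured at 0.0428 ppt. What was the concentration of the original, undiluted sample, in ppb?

Overall dilution factor = 5 × 25.03 × 50 × 999.8 = 6.26 × 10⁶.
Original = 0.0428 ppt × 6.26 × 10⁶ = 2.68 × 10⁵ ppt = 268 ppb.

268 ppb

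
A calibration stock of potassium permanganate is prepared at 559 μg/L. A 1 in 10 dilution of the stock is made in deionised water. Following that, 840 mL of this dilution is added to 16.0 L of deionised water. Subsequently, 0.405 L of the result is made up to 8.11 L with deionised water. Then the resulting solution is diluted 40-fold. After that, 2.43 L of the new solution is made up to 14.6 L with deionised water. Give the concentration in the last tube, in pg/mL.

0.579 pg/mL

Overall dilution factor = 10 × 20.05 × 20.02 × 40 × 6.008 = 9.65 × 10⁵.
559 μg/L / 9.65 × 10⁵ = 5.79 × 10⁻⁴ μg/L = 0.579 pg/mL.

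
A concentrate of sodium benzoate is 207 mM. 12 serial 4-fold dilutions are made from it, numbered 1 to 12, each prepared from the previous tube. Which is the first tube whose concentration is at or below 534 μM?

Tube n has concentration 207 mM / 4ⁿ.
Need 4ⁿ ≥ 207 mM / 534 μM = 388, so n ≥ 4.30.
First such tube: n = 5.

tube 5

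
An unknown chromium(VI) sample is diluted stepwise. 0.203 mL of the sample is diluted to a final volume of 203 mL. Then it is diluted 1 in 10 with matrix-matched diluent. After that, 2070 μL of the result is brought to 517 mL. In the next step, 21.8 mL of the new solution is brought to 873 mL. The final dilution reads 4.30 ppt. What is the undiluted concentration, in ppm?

Overall dilution factor = 1000 × 10 × 249.8 × 40.05 = 1.00 × 10⁸.
Original = 4.30 ppt × 1.00 × 10⁸ = 4.30 × 10⁸ ppt = 430 ppm.

430 ppm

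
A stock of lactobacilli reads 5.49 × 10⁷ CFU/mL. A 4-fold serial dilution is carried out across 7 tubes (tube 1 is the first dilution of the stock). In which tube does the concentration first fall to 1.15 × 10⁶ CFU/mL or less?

Tube n has concentration 5.49 × 10⁷ CFU/mL / 4ⁿ.
Need 4ⁿ ≥ 5.49 × 10⁷ CFU/mL / 1.15 × 10⁶ CFU/mL = 47.7, so n ≥ 2.79.
First such tube: n = 3.

tube 3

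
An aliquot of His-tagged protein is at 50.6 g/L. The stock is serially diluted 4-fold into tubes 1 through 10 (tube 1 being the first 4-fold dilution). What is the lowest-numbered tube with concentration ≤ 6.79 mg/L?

tube 7

Tube n has concentration 50.6 g/L / 4ⁿ.
Need 4ⁿ ≥ 50.6 g/L / 6.79 mg/L = 7452, so n ≥ 6.43.
First such tube: n = 7.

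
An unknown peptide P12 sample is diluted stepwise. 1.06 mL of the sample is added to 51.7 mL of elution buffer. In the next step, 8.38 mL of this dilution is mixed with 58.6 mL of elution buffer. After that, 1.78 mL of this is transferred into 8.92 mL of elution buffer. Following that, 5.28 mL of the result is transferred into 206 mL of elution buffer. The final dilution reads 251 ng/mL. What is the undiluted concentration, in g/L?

24.0 g/L

Overall dilution factor = 49.77 × 7.993 × 6.011 × 40.02 = 9.57 × 10⁴.
Original = 251 ng/mL × 9.57 × 10⁴ = 2.40 × 10⁷ ng/mL = 24.0 g/L.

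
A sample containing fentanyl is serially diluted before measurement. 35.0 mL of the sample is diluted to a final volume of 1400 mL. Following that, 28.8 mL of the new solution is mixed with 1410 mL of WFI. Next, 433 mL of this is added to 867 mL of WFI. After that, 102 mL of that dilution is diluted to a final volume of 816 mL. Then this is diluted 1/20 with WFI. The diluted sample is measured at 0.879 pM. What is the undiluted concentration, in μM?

Overall dilution factor = 40 × 49.96 × 3.002 × 8 × 20 = 9.60 × 10⁵.
Original = 0.879 pM × 9.60 × 10⁵ = 8.44 × 10⁵ pM = 0.844 μM.

0.844 μM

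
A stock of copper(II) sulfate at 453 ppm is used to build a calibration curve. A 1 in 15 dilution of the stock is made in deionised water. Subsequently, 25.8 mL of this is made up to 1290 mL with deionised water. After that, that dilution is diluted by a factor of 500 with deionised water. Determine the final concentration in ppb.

1.21 ppb

Overall dilution factor = 15 × 50 × 500 = 3.75 × 10⁵.
453 ppm / 3.75 × 10⁵ = 1.21 × 10⁻³ ppm = 1.21 ppb.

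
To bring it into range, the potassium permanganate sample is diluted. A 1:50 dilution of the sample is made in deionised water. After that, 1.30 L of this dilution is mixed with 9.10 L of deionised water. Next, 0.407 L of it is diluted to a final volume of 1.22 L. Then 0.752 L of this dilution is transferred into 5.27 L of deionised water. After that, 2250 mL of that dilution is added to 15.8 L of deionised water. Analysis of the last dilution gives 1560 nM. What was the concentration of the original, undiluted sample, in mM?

120 mM

Overall dilution factor = 50 × 8 × 2.998 × 8.008 × 8.022 = 7.70 × 10⁴.
Original = 1560 nM × 7.70 × 10⁴ = 1.20 × 10⁸ nM = 120 mM.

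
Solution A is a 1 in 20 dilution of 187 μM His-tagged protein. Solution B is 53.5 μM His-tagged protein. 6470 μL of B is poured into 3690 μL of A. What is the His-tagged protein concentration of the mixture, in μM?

C_A = 187 μM / 20 = 9.35 μM.
C_mix = (C_A·V_A + C_B·V_B)/(V_A + V_B) = (9.35×3690 + 53.5×6470) / 10160 = 37.5 μM.

37.5 μM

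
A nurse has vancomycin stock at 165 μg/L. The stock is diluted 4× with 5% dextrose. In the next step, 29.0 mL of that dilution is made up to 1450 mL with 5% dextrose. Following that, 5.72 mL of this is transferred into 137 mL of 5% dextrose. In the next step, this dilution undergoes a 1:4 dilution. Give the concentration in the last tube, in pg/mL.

Overall dilution factor = 4 × 50 × 24.95 × 4 = 2.00 × 10⁴.
165 μg/L / 2.00 × 10⁴ = 8.27 × 10⁻³ μg/L = 8.27 pg/mL.

8.27 pg/mL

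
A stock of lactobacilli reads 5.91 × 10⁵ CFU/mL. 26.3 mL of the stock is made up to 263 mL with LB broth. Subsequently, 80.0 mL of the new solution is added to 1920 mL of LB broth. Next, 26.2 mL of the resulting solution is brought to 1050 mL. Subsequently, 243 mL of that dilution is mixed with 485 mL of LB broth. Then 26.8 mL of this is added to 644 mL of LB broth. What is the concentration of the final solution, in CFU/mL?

0.787 CFU/mL

Overall dilution factor = 10 × 25 × 40.08 × 2.996 × 25.03 = 7.51 × 10⁵.
5.91 × 10⁵ CFU/mL / 7.51 × 10⁵ = 0.787 CFU/mL.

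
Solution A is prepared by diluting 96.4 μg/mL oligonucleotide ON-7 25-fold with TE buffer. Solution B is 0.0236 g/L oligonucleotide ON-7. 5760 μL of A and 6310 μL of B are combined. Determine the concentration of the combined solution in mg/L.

C_A = 96.4 μg/mL / 25 = 3.86 μg/mL.
C_B = 0.0236 g/L = 23.6 μg/mL.
C_mix = (C_A·V_A + C_B·V_B)/(V_A + V_B) = (3.86×5760 + 23.6×6310) / 12070 = 14.2 μg/mL = 14.2 mg/L.

14.2 mg/L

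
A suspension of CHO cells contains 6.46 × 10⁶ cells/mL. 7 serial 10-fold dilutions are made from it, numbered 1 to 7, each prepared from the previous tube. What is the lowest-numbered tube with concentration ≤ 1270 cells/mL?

Tube n has concentration 6.46 × 10⁶ cells/mL / 10ⁿ.
Need 10ⁿ ≥ 6.46 × 10⁶ cells/mL / 1270 cells/mL = 5087, so n ≥ 3.71.
First such tube: n = 4.

tube 4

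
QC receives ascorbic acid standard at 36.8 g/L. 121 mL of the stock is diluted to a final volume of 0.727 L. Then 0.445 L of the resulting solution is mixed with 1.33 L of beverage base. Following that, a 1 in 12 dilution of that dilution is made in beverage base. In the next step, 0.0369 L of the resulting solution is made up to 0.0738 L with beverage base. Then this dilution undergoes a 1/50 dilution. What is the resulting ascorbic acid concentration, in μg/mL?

Overall dilution factor = 6.008 × 3.989 × 12 × 2 × 50 = 2.88 × 10⁴.
36.8 g/L / 2.88 × 10⁴ = 1.28 × 10⁻³ g/L = 1.28 μg/mL.

1.28 μg/mL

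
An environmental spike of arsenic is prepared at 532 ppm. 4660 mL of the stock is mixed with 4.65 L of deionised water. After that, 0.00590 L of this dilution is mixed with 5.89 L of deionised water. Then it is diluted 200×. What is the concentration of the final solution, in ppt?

Overall dilution factor = 1.998 × 999.3 × 200 = 3.99 × 10⁵.
532 ppm / 3.99 × 10⁵ = 1.33 × 10⁻³ ppm = 1330 ppt.

1330 ppt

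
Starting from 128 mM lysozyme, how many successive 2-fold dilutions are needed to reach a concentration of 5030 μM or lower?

Need 2ⁿ ≥ 25.4, so n ≥ log(25.4)/log(2) = 4.67.
Minimum whole steps: n = 5.

5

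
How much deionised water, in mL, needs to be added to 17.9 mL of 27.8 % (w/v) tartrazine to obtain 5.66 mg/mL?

5.66 mg/mL = 0.566 % (w/v).
V₂ = C₁V₁/C₂ = 27.8 × 17.9 / 0.566 = 879 mL.
Diluent to add = V₂ − V₁ = 879 − 17.9 = 861 mL.

861 mL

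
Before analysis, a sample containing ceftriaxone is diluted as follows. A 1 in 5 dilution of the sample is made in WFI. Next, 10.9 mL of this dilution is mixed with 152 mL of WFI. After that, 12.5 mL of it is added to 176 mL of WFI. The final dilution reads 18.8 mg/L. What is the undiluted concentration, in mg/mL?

Overall dilution factor = 5 × 14.94 × 15.08 = 1127.
Original = 18.8 mg/L × 1127 = 2.12 × 10⁴ mg/L = 21.2 mg/mL.

21.2 mg/mL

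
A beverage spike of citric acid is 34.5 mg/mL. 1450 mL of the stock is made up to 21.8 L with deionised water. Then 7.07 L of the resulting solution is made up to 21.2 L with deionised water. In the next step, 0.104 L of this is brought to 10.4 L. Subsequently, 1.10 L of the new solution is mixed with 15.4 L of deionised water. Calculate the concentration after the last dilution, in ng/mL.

Overall dilution factor = 15.03 × 2.999 × 100 × 15 = 6.76 × 10⁴.
34.5 mg/mL / 6.76 × 10⁴ = 5.10 × 10⁻⁴ mg/mL = 510 ng/mL.

510 ng/mL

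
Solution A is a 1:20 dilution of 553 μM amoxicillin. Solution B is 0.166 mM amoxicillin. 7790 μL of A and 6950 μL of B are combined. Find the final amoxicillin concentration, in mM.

C_A = 553 μM / 20 = 27.7 μM.
C_B = 0.166 mM = 166 μM.
C_mix = (C_A·V_A + C_B·V_B)/(V_A + V_B) = (27.7×7790 + 166×6950) / 14740 = 92.9 μM = 0.0929 mM.

0.0929 mM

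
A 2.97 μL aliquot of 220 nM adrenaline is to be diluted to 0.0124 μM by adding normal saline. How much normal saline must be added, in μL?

49.7 μL

0.0124 μM = 12.4 nM.
V₂ = C₁V₁/C₂ = 220 × 2.97 / 12.4 = 52.7 μL.
Diluent to add = V₂ − V₁ = 52.7 − 2.97 = 49.7 μL.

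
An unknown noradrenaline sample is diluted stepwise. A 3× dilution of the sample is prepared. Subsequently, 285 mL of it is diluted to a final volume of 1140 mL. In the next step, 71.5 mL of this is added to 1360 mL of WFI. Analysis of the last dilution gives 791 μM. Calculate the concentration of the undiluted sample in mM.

Overall dilution factor = 3 × 4 × 20.02 = 240.
Original = 791 μM × 240 = 1.90 × 10⁵ μM = 190 mM.

190 mM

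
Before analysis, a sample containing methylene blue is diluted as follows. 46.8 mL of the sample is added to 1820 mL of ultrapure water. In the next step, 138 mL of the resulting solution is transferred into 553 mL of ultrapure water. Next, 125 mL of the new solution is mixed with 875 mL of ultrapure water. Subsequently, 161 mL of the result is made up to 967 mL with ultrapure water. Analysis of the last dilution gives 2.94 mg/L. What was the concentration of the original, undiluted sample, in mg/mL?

Overall dilution factor = 39.89 × 5.007 × 8 × 6.006 = 9597.
Original = 2.94 mg/L × 9597 = 2.82 × 10⁴ mg/L = 28.2 mg/mL.

28.2 mg/mL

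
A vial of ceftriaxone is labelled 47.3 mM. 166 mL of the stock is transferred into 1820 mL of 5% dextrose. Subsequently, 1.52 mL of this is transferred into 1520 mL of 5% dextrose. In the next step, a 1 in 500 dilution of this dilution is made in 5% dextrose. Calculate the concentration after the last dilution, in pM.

Overall dilution factor = 11.96 × 1001 × 500 = 5.99 × 10⁶.
47.3 mM / 5.99 × 10⁶ = 7.90 × 10⁻⁶ mM = 7900 pM.

7900 pM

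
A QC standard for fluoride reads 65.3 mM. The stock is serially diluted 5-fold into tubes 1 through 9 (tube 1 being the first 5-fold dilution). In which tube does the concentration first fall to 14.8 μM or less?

Tube n has concentration 65.3 mM / 5ⁿ.
Need 5ⁿ ≥ 65.3 mM / 14.8 μM = 4412, so n ≥ 5.21.
First such tube: n = 6.

tube 6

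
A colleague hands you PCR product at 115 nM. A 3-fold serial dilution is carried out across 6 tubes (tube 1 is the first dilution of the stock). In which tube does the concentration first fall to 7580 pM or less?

tube 3

Tube n has concentration 115 nM / 3ⁿ.
Need 3ⁿ ≥ 115 nM / 7580 pM = 15.2, so n ≥ 2.48.
First such tube: n = 3.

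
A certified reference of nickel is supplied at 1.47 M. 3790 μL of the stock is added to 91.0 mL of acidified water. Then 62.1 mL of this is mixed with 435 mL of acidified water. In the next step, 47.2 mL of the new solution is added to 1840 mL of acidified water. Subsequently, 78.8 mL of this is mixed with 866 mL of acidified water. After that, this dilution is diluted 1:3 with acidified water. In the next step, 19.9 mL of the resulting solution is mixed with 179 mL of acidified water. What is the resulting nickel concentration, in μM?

0.511 μM

Overall dilution factor = 25.01 × 8.005 × 39.98 × 11.99 × 3 × 9.995 = 2.88 × 10⁶.
1.47 M / 2.88 × 10⁶ = 5.11 × 10⁻⁷ M = 0.511 μM.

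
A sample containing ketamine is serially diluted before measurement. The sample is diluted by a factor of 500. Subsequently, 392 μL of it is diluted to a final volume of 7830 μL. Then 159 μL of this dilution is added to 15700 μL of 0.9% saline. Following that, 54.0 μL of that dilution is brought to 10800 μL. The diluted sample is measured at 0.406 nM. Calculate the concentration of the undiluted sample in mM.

Overall dilution factor = 500 × 19.97 × 99.74 × 200 = 1.99 × 10⁸.
Original = 0.406 nM × 1.99 × 10⁸ = 8.09 × 10⁷ nM = 80.9 mM.

80.9 mM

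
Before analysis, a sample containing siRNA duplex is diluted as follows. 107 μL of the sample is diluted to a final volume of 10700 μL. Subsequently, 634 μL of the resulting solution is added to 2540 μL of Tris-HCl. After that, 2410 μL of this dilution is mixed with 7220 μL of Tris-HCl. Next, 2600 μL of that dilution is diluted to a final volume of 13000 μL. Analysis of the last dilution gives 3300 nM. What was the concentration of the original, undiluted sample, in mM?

33.0 mM

Overall dilution factor = 100 × 5.006 × 3.996 × 5 = 1.00 × 10⁴.
Original = 3300 nM × 1.00 × 10⁴ = 3.30 × 10⁷ nM = 33.0 mM.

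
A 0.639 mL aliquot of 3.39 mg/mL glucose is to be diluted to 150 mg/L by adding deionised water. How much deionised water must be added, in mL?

150 mg/L = 0.150 mg/mL.
V₂ = C₁V₁/C₂ = 3.39 × 0.639 / 0.150 = 14.4 mL.
Diluent to add = V₂ − V₁ = 14.4 − 0.639 = 13.8 mL.

13.8 mL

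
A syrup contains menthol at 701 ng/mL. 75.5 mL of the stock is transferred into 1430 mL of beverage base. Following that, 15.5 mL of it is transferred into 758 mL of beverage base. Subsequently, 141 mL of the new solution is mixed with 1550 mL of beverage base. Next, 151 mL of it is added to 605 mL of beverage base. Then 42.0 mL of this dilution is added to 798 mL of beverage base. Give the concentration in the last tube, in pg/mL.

0.587 pg/mL

Overall dilution factor = 19.94 × 49.90 × 11.99 × 5.007 × 20 = 1.19 × 10⁶.
701 ng/mL / 1.19 × 10⁶ = 5.87 × 10⁻⁴ ng/mL = 0.587 pg/mL.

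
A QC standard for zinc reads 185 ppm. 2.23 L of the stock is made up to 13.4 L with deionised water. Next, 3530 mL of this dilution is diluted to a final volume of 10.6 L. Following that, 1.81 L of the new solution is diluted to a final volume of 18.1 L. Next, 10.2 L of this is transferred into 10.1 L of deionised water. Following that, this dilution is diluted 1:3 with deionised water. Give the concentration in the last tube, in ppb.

172 ppb

Overall dilution factor = 6.009 × 3.003 × 10 × 1.990 × 3 = 1077.
185 ppm / 1077 = 0.172 ppm = 172 ppb.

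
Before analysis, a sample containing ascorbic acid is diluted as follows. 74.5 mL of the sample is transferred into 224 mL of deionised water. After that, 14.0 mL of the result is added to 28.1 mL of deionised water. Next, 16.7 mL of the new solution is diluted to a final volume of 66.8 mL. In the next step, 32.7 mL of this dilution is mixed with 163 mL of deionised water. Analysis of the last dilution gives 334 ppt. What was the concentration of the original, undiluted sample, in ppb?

96.3 ppb

Overall dilution factor = 4.007 × 3.007 × 4 × 5.985 = 288.
Original = 334 ppt × 288 = 9.63 × 10⁴ ppt = 96.3 ppb.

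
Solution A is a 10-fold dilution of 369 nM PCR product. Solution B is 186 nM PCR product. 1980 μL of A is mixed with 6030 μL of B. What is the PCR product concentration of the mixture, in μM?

0.149 μM

C_A = 369 nM / 10 = 36.9 nM.
C_mix = (C_A·V_A + C_B·V_B)/(V_A + V_B) = (36.9×1980 + 186×6030) / 8010 = 149 nM = 0.149 μM.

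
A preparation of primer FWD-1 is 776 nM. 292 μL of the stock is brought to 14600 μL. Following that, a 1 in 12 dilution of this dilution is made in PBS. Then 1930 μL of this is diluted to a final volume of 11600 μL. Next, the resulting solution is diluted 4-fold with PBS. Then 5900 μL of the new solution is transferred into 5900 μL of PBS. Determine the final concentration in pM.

26.9 pM

Overall dilution factor = 50 × 12 × 6.010 × 4 × 2 = 2.88 × 10⁴.
776 nM / 2.88 × 10⁴ = 0.0269 nM = 26.9 pM.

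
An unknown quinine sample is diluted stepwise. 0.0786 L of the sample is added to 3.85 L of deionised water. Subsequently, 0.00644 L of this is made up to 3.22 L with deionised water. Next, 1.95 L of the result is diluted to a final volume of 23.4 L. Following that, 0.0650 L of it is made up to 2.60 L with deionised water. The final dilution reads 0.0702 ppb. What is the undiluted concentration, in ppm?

842 ppm

Overall dilution factor = 49.98 × 500 × 12 × 40 = 1.20 × 10⁷.
Original = 0.0702 ppb × 1.20 × 10⁷ = 8.42 × 10⁵ ppb = 842 ppm.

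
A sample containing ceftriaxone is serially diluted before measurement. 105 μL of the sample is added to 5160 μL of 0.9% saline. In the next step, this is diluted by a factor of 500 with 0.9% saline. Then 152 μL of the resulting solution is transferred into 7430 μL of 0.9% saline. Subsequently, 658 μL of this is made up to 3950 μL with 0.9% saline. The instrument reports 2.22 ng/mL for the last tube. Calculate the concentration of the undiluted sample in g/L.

Overall dilution factor = 50.14 × 500 × 49.88 × 6.003 = 7.51 × 10⁶.
Original = 2.22 ng/mL × 7.51 × 10⁶ = 1.67 × 10⁷ ng/mL = 16.7 g/L.

16.7 g/L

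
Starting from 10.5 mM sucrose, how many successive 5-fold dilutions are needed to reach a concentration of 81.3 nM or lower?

Need 5ⁿ ≥ 1.29 × 10⁵, so n ≥ log(1.29 × 10⁵)/log(5) = 7.31.
Minimum whole steps: n = 8.

8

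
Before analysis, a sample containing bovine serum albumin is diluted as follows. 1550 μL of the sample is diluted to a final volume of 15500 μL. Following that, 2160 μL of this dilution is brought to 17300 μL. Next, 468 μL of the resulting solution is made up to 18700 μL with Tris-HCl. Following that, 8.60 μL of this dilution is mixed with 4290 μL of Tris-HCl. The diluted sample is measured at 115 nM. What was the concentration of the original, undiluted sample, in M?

Overall dilution factor = 10 × 8.009 × 39.96 × 499.8 = 1.60 × 10⁶.
Original = 115 nM × 1.60 × 10⁶ = 1.84 × 10⁸ nM = 0.184 M.

0.184 M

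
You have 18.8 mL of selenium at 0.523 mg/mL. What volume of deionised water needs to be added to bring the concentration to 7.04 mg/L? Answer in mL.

7.04 mg/L = 7.04 × 10⁻³ mg/mL.
V₂ = C₁V₁/C₂ = 0.523 × 18.8 / 7.04 × 10⁻³ = 1397 mL.
Diluent to add = V₂ − V₁ = 1397 − 18.8 = 1380 mL.

1380 mL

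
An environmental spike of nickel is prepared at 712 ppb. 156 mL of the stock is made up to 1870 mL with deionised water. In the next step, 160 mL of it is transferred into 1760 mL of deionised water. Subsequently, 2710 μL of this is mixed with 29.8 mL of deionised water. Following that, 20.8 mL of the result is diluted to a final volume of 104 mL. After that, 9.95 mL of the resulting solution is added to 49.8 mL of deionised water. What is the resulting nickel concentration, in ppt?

13.7 ppt

Overall dilution factor = 11.99 × 12 × 12.00 × 5 × 6.005 = 5.18 × 10⁴.
712 ppb / 5.18 × 10⁴ = 0.0137 ppb = 13.7 ppt.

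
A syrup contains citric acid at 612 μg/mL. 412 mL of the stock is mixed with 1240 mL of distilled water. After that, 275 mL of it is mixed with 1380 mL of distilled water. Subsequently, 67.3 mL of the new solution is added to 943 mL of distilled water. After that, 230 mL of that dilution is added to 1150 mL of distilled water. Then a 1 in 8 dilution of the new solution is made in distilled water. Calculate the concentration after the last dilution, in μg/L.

35.2 μg/L

Overall dilution factor = 4.010 × 6.018 × 15.01 × 6 × 8 = 1.74 × 10⁴.
612 μg/mL / 1.74 × 10⁴ = 0.0352 μg/mL = 35.2 μg/L.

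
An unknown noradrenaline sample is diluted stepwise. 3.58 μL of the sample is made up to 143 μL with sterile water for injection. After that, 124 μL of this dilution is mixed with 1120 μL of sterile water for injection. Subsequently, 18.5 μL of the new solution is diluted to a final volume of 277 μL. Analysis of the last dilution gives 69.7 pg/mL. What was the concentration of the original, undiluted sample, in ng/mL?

Overall dilution factor = 39.94 × 10.03 × 14.97 = 6000.
Original = 69.7 pg/mL × 6000 = 4.18 × 10⁵ pg/mL = 418 ng/mL.

418 ng/mL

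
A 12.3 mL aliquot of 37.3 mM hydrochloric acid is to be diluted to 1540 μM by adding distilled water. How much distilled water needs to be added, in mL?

286 mL

1540 μM = 1.54 mM.
V₂ = C₁V₁/C₂ = 37.3 × 12.3 / 1.54 = 298 mL.
Diluent to add = V₂ − V₁ = 298 − 12.3 = 286 mL.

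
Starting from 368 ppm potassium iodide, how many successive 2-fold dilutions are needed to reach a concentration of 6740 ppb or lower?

6

Need 2ⁿ ≥ 54.6, so n ≥ log(54.6)/log(2) = 5.77.
Minimum whole steps: n = 6.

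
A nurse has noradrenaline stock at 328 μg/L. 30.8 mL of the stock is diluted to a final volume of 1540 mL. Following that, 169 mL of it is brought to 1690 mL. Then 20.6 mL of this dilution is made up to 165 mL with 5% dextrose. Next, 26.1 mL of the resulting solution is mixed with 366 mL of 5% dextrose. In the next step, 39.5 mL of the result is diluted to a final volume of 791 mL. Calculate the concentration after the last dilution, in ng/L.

Overall dilution factor = 50 × 10 × 8.010 × 15.02 × 20.03 = 1.20 × 10⁶.
328 μg/L / 1.20 × 10⁶ = 2.72 × 10⁻⁴ μg/L = 0.272 ng/L.

0.272 ng/L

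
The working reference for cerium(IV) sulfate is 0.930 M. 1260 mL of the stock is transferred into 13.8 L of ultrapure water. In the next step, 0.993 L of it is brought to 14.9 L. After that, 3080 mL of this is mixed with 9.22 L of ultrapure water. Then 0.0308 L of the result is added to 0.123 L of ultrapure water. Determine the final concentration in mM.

Overall dilution factor = 11.95 × 15.01 × 3.994 × 4.994 = 3576.
0.930 M / 3576 = 2.60 × 10⁻⁴ M = 0.260 mM.

0.260 mM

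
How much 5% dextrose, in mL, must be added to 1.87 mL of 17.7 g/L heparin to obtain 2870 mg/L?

9.66 mL

2870 mg/L = 2.87 g/L.
V₂ = C₁V₁/C₂ = 17.7 × 1.87 / 2.87 = 11.5 mL.
Diluent to add = V₂ − V₁ = 11.5 − 1.87 = 9.66 mL.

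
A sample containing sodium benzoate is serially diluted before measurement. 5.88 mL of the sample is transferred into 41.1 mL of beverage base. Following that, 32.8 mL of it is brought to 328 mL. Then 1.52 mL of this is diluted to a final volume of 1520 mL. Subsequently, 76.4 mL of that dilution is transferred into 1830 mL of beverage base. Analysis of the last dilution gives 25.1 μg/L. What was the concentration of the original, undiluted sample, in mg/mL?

Overall dilution factor = 7.990 × 10 × 1000 × 24.95 = 1.99 × 10⁶.
Original = 25.1 μg/L × 1.99 × 10⁶ = 5.00 × 10⁷ μg/L = 50.0 mg/mL.

50.0 mg/mL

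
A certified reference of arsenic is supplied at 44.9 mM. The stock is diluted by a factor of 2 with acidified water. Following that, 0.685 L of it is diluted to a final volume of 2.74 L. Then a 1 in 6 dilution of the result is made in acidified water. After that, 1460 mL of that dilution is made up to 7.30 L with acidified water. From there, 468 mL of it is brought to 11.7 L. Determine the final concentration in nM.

Overall dilution factor = 2 × 4 × 6 × 5 × 25 = 6000.
44.9 mM / 6000 = 7.48 × 10⁻³ mM = 7480 nM.

7480 nM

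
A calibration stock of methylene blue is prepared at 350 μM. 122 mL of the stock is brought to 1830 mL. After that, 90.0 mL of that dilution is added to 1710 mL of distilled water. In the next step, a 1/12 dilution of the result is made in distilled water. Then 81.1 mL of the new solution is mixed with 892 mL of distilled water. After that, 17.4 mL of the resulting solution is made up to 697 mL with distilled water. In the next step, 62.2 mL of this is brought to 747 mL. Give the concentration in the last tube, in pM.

Overall dilution factor = 15 × 20 × 12 × 12.00 × 40.06 × 12.01 = 2.08 × 10⁷.
350 μM / 2.08 × 10⁷ = 1.68 × 10⁻⁵ μM = 16.8 pM.

16.8 pM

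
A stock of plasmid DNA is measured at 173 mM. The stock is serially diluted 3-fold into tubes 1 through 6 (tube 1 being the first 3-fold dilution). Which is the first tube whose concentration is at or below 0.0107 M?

tube 3

Tube n has concentration 173 mM / 3ⁿ.
Need 3ⁿ ≥ 173 mM / 0.0107 M = 16.2, so n ≥ 2.53.
First such tube: n = 3.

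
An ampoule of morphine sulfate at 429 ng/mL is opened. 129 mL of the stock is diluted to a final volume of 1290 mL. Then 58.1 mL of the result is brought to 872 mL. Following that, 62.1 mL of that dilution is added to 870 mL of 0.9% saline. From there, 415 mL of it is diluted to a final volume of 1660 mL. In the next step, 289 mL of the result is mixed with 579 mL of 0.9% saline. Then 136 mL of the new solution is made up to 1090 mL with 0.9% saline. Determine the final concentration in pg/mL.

1.98 pg/mL

Overall dilution factor = 10 × 15.01 × 15.01 × 4 × 3.003 × 8.015 = 2.17 × 10⁵.
429 ng/mL / 2.17 × 10⁵ = 1.98 × 10⁻³ ng/mL = 1.98 pg/mL.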